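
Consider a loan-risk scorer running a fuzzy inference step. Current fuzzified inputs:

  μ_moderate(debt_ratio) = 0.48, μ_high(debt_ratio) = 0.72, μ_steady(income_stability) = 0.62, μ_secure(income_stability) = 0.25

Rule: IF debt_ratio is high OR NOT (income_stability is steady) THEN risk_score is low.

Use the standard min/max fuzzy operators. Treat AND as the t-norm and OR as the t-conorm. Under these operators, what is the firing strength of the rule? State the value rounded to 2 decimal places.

firing strength: high=0.72, ¬steady=1−0.62=0.38; OR[max(a, b)] → w = 0.72

0.72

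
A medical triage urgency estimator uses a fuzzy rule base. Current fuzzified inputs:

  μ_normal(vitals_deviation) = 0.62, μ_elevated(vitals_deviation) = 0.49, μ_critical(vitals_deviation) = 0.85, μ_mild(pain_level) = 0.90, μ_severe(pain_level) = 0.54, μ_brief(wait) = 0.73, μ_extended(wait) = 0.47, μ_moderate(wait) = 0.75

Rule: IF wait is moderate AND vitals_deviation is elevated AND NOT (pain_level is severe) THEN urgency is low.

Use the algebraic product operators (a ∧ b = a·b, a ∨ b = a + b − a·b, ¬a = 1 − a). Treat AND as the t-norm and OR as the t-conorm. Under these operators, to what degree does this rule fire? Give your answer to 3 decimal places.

0.169

firing strength: moderate=0.75, elevated=0.49, ¬severe=1−0.54=0.46; AND[a·b] → w = 0.1690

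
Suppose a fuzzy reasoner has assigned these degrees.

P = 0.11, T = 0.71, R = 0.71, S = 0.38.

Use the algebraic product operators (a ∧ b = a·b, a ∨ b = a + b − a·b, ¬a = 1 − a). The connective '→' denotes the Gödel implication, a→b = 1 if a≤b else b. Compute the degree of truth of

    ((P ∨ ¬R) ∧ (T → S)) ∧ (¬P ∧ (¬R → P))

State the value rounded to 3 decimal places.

¬R = 1 − 0.7100 = 0.2900
P ∨ ¬R = a + b − a·b on (0.1100, 0.2900) = 0.3681
T → S  [Gödel: 1 if a≤b else b] with a=0.7100, b=0.3800 → 0.3800
(P ∨ ¬R) ∧ (T → S) = a·b on (0.3681, 0.3800) = 0.1399
¬P = 1 − 0.1100 = 0.8900
¬R = 1 − 0.7100 = 0.2900
¬R → P  [Gödel: 1 if a≤b else b] with a=0.2900, b=0.1100 → 0.1100
¬P ∧ (¬R → P) = a·b on (0.8900, 0.1100) = 0.0979
((P ∨ ¬R) ∧ (T → S)) ∧ (¬P ∧ (¬R → P)) = a·b on (0.1399, 0.0979) = 0.0137

0.014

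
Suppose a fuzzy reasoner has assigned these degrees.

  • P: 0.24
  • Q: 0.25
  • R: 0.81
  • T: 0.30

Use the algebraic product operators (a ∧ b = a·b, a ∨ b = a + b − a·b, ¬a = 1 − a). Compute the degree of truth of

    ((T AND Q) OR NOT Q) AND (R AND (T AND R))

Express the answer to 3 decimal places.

T AND Q = a·b on (0.3000, 0.2500) = 0.0750
NOT Q = 1 − 0.2500 = 0.7500
(T AND Q) OR NOT Q = a + b − a·b on (0.0750, 0.7500) = 0.7687
T AND R = a·b on (0.3000, 0.8100) = 0.2430
R AND (T AND R) = a·b on (0.8100, 0.2430) = 0.1968
((T AND Q) OR NOT Q) AND (R AND (T AND R)) = a·b on (0.7687, 0.1968) = 0.1513

0.151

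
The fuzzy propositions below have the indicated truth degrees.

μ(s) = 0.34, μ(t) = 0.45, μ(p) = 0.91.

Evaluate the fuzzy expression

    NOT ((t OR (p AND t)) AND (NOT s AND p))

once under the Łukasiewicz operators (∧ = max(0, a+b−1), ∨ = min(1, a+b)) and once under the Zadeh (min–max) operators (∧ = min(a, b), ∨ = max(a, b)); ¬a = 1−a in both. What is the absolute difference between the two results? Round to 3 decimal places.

Under Łukasiewicz:
  p AND t = max(0, a+b−1) on (0.91, 0.45) = 0.36
  t OR (p AND t) = min(1, a+b) on (0.45, 0.36) = 0.81
  NOT s = 1 − 0.34 = 0.66
  NOT s AND p = max(0, a+b−1) on (0.66, 0.91) = 0.57
  (t OR (p AND t)) AND (NOT s AND p) = max(0, a+b−1) on (0.81, 0.57) = 0.38
  NOT ((t OR (p AND t)) AND (NOT s AND p)) = 1 − 0.38 = 0.62
  → value = 0.6200
Under Zadeh (min–max):
  p AND t = min(a, b) on (0.91, 0.45) = 0.45
  t OR (p AND t) = max(a, b) on (0.45, 0.45) = 0.45
  NOT s = 1 − 0.34 = 0.66
  NOT s AND p = min(a, b) on (0.66, 0.91) = 0.66
  (t OR (p AND t)) AND (NOT s AND p) = min(a, b) on (0.45, 0.66) = 0.45
  NOT ((t OR (p AND t)) AND (NOT s AND p)) = 1 − 0.45 = 0.55
  → value = 0.5500
|0.6200 − 0.5500| = 0.070

0.070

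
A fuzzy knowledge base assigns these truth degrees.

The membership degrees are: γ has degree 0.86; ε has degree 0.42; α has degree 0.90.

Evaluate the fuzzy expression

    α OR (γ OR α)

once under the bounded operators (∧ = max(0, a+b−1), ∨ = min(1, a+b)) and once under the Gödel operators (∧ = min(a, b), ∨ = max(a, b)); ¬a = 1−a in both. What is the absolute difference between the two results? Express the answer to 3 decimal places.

Under bounded:
  γ OR α = min(1, a+b) on (0.86, 0.90) = 1.00
  α OR (γ OR α) = min(1, a+b) on (0.90, 1.00) = 1.00
  → value = 1.0000
Under Gödel:
  γ OR α = max(a, b) on (0.86, 0.90) = 0.90
  α OR (γ OR α) = max(a, b) on (0.90, 0.90) = 0.90
  → value = 0.9000
|1.0000 − 0.9000| = 0.100

0.100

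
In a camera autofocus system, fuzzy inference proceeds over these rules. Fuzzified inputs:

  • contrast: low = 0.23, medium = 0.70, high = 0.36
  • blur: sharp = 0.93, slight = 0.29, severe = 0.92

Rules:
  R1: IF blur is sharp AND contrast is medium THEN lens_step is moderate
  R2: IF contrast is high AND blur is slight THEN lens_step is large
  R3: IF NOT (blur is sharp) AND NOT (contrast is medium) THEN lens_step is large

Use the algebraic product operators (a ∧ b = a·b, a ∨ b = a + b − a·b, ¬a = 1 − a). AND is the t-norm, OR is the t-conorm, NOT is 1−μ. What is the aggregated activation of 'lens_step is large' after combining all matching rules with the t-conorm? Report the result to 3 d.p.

0.123

R1: sharp=0.93, medium=0.70; AND[a·b] → w = 0.6510
R2: high=0.36, slight=0.29; AND[a·b] → w = 0.1044
R3: ¬sharp=1−0.93=0.07, ¬medium=1−0.70=0.30; AND[a·b] → w = 0.0210
Rules with consequent 'large': {R2, R3} → strengths 0.1044, 0.0210
Aggregate via t-conorm [a + b − a·b]: 0.1232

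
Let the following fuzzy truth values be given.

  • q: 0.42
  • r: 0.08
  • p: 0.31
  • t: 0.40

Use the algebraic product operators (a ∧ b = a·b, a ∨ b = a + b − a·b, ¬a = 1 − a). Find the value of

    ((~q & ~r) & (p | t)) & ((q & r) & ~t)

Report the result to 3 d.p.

~q = 1 − 0.4200 = 0.5800
~r = 1 − 0.0800 = 0.9200
~q & ~r = a·b on (0.5800, 0.9200) = 0.5336
p | t = a + b − a·b on (0.3100, 0.4000) = 0.5860
(~q & ~r) & (p | t) = a·b on (0.5336, 0.5860) = 0.3127
q & r = a·b on (0.4200, 0.0800) = 0.0336
~t = 1 − 0.4000 = 0.6000
(q & r) & ~t = a·b on (0.0336, 0.6000) = 0.0202
((~q & ~r) & (p | t)) & ((q & r) & ~t) = a·b on (0.3127, 0.0202) = 0.0063

0.006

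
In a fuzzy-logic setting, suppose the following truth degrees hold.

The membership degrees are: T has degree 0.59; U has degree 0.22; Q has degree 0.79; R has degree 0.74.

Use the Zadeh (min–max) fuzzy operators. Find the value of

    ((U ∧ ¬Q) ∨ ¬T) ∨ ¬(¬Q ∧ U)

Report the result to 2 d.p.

¬Q = 1 − 0.79 = 0.21
U ∧ ¬Q = min(a, b) on (0.22, 0.21) = 0.21
¬T = 1 − 0.59 = 0.41
(U ∧ ¬Q) ∨ ¬T = max(a, b) on (0.21, 0.41) = 0.41
¬Q = 1 − 0.79 = 0.21
¬Q ∧ U = min(a, b) on (0.21, 0.22) = 0.21
¬(¬Q ∧ U) = 1 − 0.21 = 0.79
((U ∧ ¬Q) ∨ ¬T) ∨ ¬(¬Q ∧ U) = max(a, b) on (0.41, 0.79) = 0.79

0.79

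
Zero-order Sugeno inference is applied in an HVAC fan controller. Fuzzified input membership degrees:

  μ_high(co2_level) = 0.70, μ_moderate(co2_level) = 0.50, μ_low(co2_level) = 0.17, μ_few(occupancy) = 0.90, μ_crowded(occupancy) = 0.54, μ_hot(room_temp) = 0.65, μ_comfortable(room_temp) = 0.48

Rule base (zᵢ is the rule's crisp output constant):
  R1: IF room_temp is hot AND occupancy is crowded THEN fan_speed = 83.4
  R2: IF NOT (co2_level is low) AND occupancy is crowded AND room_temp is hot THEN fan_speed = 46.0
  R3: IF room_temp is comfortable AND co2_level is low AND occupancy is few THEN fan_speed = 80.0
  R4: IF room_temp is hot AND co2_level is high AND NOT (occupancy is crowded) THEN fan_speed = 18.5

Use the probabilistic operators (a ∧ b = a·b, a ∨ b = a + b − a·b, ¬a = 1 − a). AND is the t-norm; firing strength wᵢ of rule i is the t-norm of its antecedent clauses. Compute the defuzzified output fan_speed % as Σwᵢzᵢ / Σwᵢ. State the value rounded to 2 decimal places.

R1 (z=83.4): hot=0.65, crowded=0.54; AND[a·b] → w = 0.3510
R2 (z=46.0): ¬low=1−0.17=0.83, crowded=0.54, hot=0.65; AND[a·b] → w = 0.2913
R3 (z=80.0): comfortable=0.48, low=0.17, few=0.90; AND[a·b] → w = 0.0734
R4 (z=18.5): hot=0.65, high=0.70, ¬crowded=1−0.54=0.46; AND[a·b] → w = 0.2093
Weighted average = (0.3510·83.4 + 0.2913·46.0 + 0.0734·80.0 + 0.2093·18.5) / (0.3510 + 0.2913 + 0.0734 + 0.2093)
  = 52.4218 / 0.9251 = 56.67

56.67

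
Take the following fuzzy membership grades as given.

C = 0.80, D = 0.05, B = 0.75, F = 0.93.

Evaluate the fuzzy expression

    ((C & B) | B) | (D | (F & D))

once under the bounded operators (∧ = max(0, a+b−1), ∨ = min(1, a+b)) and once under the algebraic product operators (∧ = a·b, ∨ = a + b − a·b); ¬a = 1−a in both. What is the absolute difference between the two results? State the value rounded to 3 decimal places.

Under bounded:
  C & B = max(0, a+b−1) on (0.80, 0.75) = 0.55
  (C & B) | B = min(1, a+b) on (0.55, 0.75) = 1.00
  F & D = max(0, a+b−1) on (0.93, 0.05) = 0.00
  D | (F & D) = min(1, a+b) on (0.05, 0.00) = 0.05
  ((C & B) | B) | (D | (F & D)) = min(1, a+b) on (1.00, 0.05) = 1.00
  → value = 1.0000
Under algebraic product:
  C & B = a·b on (0.8000, 0.7500) = 0.6000
  (C & B) | B = a + b − a·b on (0.6000, 0.7500) = 0.9000
  F & D = a·b on (0.9300, 0.0500) = 0.0465
  D | (F & D) = a + b − a·b on (0.0500, 0.0465) = 0.0942
  ((C & B) | B) | (D | (F & D)) = a + b − a·b on (0.9000, 0.0942) = 0.9094
  → value = 0.9094
|1.0000 − 0.9094| = 0.091

0.091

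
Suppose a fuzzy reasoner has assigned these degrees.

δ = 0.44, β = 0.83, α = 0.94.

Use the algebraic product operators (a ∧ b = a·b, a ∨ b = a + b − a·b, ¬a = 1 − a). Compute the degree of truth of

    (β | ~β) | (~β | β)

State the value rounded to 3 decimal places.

0.980

~β = 1 − 0.8300 = 0.1700
β | ~β = a + b − a·b on (0.8300, 0.1700) = 0.8589
~β = 1 − 0.8300 = 0.1700
~β | β = a + b − a·b on (0.1700, 0.8300) = 0.8589
(β | ~β) | (~β | β) = a + b − a·b on (0.8589, 0.8589) = 0.9801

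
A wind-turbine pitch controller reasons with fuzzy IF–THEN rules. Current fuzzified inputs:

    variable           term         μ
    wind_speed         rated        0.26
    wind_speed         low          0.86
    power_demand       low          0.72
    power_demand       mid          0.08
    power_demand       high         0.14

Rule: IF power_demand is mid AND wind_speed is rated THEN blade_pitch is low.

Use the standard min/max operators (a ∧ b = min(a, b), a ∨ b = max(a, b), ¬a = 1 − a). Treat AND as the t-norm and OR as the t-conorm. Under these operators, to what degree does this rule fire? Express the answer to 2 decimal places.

firing strength: mid=0.08, rated=0.26; AND[min(a, b)] → w = 0.08

0.08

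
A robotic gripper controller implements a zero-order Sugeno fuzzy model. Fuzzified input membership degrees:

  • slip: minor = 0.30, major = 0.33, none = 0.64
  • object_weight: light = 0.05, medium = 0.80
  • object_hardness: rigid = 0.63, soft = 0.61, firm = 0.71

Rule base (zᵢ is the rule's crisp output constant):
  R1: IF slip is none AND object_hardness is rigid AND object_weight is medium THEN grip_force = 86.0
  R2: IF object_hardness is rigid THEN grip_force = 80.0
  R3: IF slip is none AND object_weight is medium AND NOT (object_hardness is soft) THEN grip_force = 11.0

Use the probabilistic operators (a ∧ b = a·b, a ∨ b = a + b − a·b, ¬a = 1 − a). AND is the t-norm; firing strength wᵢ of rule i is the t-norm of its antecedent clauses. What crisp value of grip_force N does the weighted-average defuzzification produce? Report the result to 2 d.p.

69.72

R1 (z=86.0): none=0.64, rigid=0.63, medium=0.80; AND[a·b] → w = 0.3226
R2 (z=80.0): rigid=0.63 → w = 0.6300
R3 (z=11.0): none=0.64, medium=0.80, ¬soft=1−0.61=0.39; AND[a·b] → w = 0.1997
Weighted average = (0.3226·86.0 + 0.6300·80.0 + 0.1997·11.0) / (0.3226 + 0.6300 + 0.1997)
  = 80.3366 / 1.1522 = 69.72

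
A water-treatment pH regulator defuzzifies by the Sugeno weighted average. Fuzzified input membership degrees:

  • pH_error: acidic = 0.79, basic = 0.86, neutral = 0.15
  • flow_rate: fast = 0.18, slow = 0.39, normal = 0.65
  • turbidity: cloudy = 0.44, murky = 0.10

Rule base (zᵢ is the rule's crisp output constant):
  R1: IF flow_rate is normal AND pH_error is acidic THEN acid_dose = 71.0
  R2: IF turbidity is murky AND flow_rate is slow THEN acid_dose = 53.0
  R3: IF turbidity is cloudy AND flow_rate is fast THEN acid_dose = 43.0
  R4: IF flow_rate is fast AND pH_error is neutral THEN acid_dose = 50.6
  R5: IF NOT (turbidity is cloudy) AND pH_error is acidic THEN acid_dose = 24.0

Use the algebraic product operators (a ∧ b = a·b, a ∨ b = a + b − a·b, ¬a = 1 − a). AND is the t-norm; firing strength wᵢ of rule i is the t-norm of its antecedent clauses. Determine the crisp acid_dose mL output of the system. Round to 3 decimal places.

48.965

R1 (z=71.0): normal=0.65, acidic=0.79; AND[a·b] → w = 0.5135
R2 (z=53.0): murky=0.10, slow=0.39; AND[a·b] → w = 0.0390
R3 (z=43.0): cloudy=0.44, fast=0.18; AND[a·b] → w = 0.0792
R4 (z=50.6): fast=0.18, neutral=0.15; AND[a·b] → w = 0.0270
R5 (z=24.0): ¬cloudy=1−0.44=0.56, acidic=0.79; AND[a·b] → w = 0.4424
Weighted average = (0.5135·71.0 + 0.0390·53.0 + 0.0792·43.0 + 0.0270·50.6 + 0.4424·24.0) / (0.5135 + 0.0390 + 0.0792 + 0.0270 + 0.4424)
  = 53.9149 / 1.1011 = 48.965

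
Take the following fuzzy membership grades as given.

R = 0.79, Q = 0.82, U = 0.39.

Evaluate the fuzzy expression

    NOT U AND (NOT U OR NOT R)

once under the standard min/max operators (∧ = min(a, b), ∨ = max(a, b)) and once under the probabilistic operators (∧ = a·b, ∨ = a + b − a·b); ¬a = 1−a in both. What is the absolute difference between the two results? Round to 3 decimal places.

Under standard min/max:
  NOT U = 1 − 0.39 = 0.61
  NOT U = 1 − 0.39 = 0.61
  NOT R = 1 − 0.79 = 0.21
  NOT U OR NOT R = max(a, b) on (0.61, 0.21) = 0.61
  NOT U AND (NOT U OR NOT R) = min(a, b) on (0.61, 0.61) = 0.61
  → value = 0.6100
Under probabilistic:
  NOT U = 1 − 0.3900 = 0.6100
  NOT U = 1 − 0.3900 = 0.6100
  NOT R = 1 − 0.7900 = 0.2100
  NOT U OR NOT R = a + b − a·b on (0.6100, 0.2100) = 0.6919
  NOT U AND (NOT U OR NOT R) = a·b on (0.6100, 0.6919) = 0.4221
  → value = 0.4221
|0.6100 − 0.4221| = 0.188

0.188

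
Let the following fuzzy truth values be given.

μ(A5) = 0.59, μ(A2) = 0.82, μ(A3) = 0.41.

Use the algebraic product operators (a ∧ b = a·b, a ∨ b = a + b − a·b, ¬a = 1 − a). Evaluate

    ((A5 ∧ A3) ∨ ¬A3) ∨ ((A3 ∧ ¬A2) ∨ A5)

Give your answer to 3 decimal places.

0.882

A5 ∧ A3 = a·b on (0.5900, 0.4100) = 0.2419
¬A3 = 1 − 0.4100 = 0.5900
(A5 ∧ A3) ∨ ¬A3 = a + b − a·b on (0.2419, 0.5900) = 0.6892
¬A2 = 1 − 0.8200 = 0.1800
A3 ∧ ¬A2 = a·b on (0.4100, 0.1800) = 0.0738
(A3 ∧ ¬A2) ∨ A5 = a + b − a·b on (0.0738, 0.5900) = 0.6203
((A5 ∧ A3) ∨ ¬A3) ∨ ((A3 ∧ ¬A2) ∨ A5) = a + b − a·b on (0.6892, 0.6203) = 0.8820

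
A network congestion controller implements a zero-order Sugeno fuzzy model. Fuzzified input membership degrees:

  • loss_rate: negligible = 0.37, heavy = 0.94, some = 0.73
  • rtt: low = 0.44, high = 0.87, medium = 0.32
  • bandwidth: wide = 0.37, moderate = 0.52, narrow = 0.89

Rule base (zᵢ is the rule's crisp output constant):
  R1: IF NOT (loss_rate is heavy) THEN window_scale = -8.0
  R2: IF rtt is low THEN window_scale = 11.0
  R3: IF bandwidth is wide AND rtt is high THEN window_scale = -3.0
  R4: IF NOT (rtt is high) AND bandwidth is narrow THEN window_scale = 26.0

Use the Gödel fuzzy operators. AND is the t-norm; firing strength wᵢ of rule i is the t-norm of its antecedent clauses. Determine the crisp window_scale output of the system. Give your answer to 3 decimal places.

R1 (z=-8.0): ¬heavy=1−0.94=0.06 → w = 0.06
R2 (z=11.0): low=0.44 → w = 0.44
R3 (z=-3.0): wide=0.37, high=0.87; AND[min(a, b)] → w = 0.37
R4 (z=26.0): ¬high=1−0.87=0.13, narrow=0.89; AND[min(a, b)] → w = 0.13
Weighted average = (0.06·-8.0 + 0.44·11.0 + 0.37·-3.0 + 0.13·26.0) / (0.06 + 0.44 + 0.37 + 0.13)
  = 6.6300 / 1.0000 = 6.630

6.630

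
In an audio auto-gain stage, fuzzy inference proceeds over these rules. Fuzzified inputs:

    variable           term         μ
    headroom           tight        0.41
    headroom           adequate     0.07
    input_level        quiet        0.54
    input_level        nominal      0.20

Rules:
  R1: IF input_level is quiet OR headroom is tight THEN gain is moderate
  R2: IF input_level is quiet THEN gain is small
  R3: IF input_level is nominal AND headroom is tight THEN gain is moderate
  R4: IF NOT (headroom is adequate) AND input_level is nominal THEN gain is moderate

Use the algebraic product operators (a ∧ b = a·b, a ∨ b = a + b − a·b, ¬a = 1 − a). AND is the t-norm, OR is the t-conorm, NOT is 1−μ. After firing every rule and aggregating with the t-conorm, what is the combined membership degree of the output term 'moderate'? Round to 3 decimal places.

R1: quiet=0.54, tight=0.41; OR[a + b − a·b] → w = 0.7286
R2: quiet=0.54 → w = 0.5400
R3: nominal=0.20, tight=0.41; AND[a·b] → w = 0.0820
R4: ¬adequate=1−0.07=0.93, nominal=0.20; AND[a·b] → w = 0.1860
Rules with consequent 'moderate': {R1, R3, R4} → strengths 0.7286, 0.0820, 0.1860
Aggregate via t-conorm [a + b − a·b]: 0.7972

0.797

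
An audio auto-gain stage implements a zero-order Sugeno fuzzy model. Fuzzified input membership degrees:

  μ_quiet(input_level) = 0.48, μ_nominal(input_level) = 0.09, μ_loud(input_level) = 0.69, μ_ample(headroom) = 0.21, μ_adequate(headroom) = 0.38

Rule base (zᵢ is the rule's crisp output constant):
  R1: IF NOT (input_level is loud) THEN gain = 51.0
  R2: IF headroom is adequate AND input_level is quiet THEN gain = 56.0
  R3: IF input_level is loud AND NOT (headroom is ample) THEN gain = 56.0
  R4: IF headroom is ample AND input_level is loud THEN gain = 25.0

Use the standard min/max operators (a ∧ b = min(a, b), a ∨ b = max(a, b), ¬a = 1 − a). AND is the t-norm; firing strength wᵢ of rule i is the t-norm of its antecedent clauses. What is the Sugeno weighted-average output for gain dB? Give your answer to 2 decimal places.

50.93

R1 (z=51.0): ¬loud=1−0.69=0.31 → w = 0.31
R2 (z=56.0): adequate=0.38, quiet=0.48; AND[min(a, b)] → w = 0.38
R3 (z=56.0): loud=0.69, ¬ample=1−0.21=0.79; AND[min(a, b)] → w = 0.69
R4 (z=25.0): ample=0.21, loud=0.69; AND[min(a, b)] → w = 0.21
Weighted average = (0.31·51.0 + 0.38·56.0 + 0.69·56.0 + 0.21·25.0) / (0.31 + 0.38 + 0.69 + 0.21)
  = 80.9800 / 1.5900 = 50.93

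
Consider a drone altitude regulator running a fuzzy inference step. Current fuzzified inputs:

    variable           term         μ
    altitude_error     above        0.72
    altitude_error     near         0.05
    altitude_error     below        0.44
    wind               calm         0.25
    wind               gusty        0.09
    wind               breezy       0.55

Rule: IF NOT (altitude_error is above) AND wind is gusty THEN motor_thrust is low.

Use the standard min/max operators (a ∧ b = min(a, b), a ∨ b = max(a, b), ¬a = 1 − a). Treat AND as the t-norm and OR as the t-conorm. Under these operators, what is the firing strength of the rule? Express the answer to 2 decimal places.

0.09

firing strength: ¬above=1−0.72=0.28, gusty=0.09; AND[min(a, b)] → w = 0.09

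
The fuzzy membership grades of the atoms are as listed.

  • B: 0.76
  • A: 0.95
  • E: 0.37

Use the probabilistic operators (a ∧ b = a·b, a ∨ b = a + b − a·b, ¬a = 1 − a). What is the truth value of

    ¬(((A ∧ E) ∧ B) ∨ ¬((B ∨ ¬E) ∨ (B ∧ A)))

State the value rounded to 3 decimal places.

0.715

A ∧ E = a·b on (0.9500, 0.3700) = 0.3515
(A ∧ E) ∧ B = a·b on (0.3515, 0.7600) = 0.2671
¬E = 1 − 0.3700 = 0.6300
B ∨ ¬E = a + b − a·b on (0.7600, 0.6300) = 0.9112
B ∧ A = a·b on (0.7600, 0.9500) = 0.7220
(B ∨ ¬E) ∨ (B ∧ A) = a + b − a·b on (0.9112, 0.7220) = 0.9753
¬((B ∨ ¬E) ∨ (B ∧ A)) = 1 − 0.9753 = 0.0247
((A ∧ E) ∧ B) ∨ ¬((B ∨ ¬E) ∨ (B ∧ A)) = a + b − a·b on (0.2671, 0.0247) = 0.2852
¬(((A ∧ E) ∧ B) ∨ ¬((B ∨ ¬E) ∨ (B ∧ A))) = 1 − 0.2852 = 0.7148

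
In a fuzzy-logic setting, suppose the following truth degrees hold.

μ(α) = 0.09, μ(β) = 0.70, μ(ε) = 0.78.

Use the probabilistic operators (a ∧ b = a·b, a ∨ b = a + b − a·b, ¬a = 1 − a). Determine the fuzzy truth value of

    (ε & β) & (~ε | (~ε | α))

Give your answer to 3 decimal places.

ε & β = a·b on (0.7800, 0.7000) = 0.5460
~ε = 1 − 0.7800 = 0.2200
~ε = 1 − 0.7800 = 0.2200
~ε | α = a + b − a·b on (0.2200, 0.0900) = 0.2902
~ε | (~ε | α) = a + b − a·b on (0.2200, 0.2902) = 0.4464
(ε & β) & (~ε | (~ε | α)) = a·b on (0.5460, 0.4464) = 0.2437

0.244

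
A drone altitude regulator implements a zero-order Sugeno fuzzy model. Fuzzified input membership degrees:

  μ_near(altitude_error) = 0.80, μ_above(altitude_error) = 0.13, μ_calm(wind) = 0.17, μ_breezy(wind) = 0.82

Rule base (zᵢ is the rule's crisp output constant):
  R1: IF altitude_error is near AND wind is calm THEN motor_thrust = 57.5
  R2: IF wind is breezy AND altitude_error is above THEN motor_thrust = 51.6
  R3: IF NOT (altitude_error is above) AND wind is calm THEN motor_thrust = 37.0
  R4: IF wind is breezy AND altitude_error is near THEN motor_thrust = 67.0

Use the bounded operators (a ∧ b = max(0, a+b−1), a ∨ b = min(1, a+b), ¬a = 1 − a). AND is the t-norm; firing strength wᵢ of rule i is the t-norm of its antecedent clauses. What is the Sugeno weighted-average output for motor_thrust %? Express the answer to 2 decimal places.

R1 (z=57.5): near=0.80, calm=0.17; AND[max(0, a+b−1)] → w = 0.00
R2 (z=51.6): breezy=0.82, above=0.13; AND[max(0, a+b−1)] → w = 0.00
R3 (z=37.0): ¬above=1−0.13=0.87, calm=0.17; AND[max(0, a+b−1)] → w = 0.04
R4 (z=67.0): breezy=0.82, near=0.80; AND[max(0, a+b−1)] → w = 0.62
Weighted average = (0.00·57.5 + 0.00·51.6 + 0.04·37.0 + 0.62·67.0) / (0.00 + 0.00 + 0.04 + 0.62)
  = 43.0200 / 0.6600 = 65.18

65.18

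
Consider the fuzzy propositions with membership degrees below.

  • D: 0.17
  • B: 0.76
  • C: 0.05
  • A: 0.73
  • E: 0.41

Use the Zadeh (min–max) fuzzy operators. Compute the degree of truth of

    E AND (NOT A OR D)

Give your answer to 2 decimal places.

NOT A = 1 − 0.73 = 0.27
NOT A OR D = max(a, b) on (0.27, 0.17) = 0.27
E AND (NOT A OR D) = min(a, b) on (0.41, 0.27) = 0.27

0.27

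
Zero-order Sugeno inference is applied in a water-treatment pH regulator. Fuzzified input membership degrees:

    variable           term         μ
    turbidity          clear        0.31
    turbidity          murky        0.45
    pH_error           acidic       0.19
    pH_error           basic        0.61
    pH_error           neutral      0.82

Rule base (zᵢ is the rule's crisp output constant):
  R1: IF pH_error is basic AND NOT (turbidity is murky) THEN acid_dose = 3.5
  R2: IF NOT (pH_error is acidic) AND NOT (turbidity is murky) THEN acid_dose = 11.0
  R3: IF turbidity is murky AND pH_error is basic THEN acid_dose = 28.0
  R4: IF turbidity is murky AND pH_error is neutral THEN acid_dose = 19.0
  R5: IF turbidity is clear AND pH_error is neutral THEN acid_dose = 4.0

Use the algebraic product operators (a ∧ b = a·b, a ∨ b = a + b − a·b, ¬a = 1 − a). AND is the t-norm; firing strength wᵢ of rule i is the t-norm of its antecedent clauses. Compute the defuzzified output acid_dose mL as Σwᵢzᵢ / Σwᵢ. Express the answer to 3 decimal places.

12.979

R1 (z=3.5): basic=0.61, ¬murky=1−0.45=0.55; AND[a·b] → w = 0.3355
R2 (z=11.0): ¬acidic=1−0.19=0.81, ¬murky=1−0.45=0.55; AND[a·b] → w = 0.4455
R3 (z=28.0): murky=0.45, basic=0.61; AND[a·b] → w = 0.2745
R4 (z=19.0): murky=0.45, neutral=0.82; AND[a·b] → w = 0.3690
R5 (z=4.0): clear=0.31, neutral=0.82; AND[a·b] → w = 0.2542
Weighted average = (0.3355·3.5 + 0.4455·11.0 + 0.2745·28.0 + 0.3690·19.0 + 0.2542·4.0) / (0.3355 + 0.4455 + 0.2745 + 0.3690 + 0.2542)
  = 21.7886 / 1.6787 = 12.979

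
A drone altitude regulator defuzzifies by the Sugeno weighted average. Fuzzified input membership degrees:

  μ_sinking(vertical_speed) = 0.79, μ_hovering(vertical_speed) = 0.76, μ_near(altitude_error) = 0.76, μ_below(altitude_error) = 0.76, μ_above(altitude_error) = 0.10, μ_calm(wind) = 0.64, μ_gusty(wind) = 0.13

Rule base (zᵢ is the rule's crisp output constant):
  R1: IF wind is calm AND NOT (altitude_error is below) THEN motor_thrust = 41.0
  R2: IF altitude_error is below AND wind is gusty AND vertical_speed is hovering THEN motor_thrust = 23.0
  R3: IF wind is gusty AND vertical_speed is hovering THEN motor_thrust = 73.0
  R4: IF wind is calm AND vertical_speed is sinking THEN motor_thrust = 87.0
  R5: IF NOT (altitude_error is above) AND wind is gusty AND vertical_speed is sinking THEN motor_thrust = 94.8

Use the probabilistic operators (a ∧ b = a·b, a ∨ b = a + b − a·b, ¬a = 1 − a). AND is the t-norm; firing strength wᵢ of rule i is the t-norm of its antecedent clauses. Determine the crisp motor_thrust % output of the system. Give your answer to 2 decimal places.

73.46

R1 (z=41.0): calm=0.64, ¬below=1−0.76=0.24; AND[a·b] → w = 0.1536
R2 (z=23.0): below=0.76, gusty=0.13, hovering=0.76; AND[a·b] → w = 0.0751
R3 (z=73.0): gusty=0.13, hovering=0.76; AND[a·b] → w = 0.0988
R4 (z=87.0): calm=0.64, sinking=0.79; AND[a·b] → w = 0.5056
R5 (z=94.8): ¬above=1−0.10=0.90, gusty=0.13, sinking=0.79; AND[a·b] → w = 0.0924
Weighted average = (0.1536·41.0 + 0.0751·23.0 + 0.0988·73.0 + 0.5056·87.0 + 0.0924·94.8) / (0.1536 + 0.0751 + 0.0988 + 0.5056 + 0.0924)
  = 67.9866 / 0.9255 = 73.46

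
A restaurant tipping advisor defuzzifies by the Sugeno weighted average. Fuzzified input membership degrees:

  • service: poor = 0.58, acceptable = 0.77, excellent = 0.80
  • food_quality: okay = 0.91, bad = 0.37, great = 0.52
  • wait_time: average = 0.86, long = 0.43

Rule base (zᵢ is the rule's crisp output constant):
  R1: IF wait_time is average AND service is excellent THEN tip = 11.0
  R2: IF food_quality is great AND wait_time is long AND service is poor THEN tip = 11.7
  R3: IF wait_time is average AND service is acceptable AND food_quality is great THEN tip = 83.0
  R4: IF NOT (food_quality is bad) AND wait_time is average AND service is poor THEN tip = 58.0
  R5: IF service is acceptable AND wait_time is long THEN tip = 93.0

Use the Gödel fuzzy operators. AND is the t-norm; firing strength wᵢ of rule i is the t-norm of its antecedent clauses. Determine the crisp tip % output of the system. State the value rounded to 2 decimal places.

47.33

R1 (z=11.0): average=0.86, excellent=0.80; AND[min(a, b)] → w = 0.80
R2 (z=11.7): great=0.52, long=0.43, poor=0.58; AND[min(a, b)] → w = 0.43
R3 (z=83.0): average=0.86, acceptable=0.77, great=0.52; AND[min(a, b)] → w = 0.52
R4 (z=58.0): ¬bad=1−0.37=0.63, average=0.86, poor=0.58; AND[min(a, b)] → w = 0.58
R5 (z=93.0): acceptable=0.77, long=0.43; AND[min(a, b)] → w = 0.43
Weighted average = (0.80·11.0 + 0.43·11.7 + 0.52·83.0 + 0.58·58.0 + 0.43·93.0) / (0.80 + 0.43 + 0.52 + 0.58 + 0.43)
  = 130.6210 / 2.7600 = 47.33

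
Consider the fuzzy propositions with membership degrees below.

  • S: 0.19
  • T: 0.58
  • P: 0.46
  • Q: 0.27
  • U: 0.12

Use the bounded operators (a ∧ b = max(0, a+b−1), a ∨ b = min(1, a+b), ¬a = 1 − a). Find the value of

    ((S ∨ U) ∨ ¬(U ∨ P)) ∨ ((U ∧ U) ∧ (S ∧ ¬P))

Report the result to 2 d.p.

S ∨ U = min(1, a+b) on (0.19, 0.12) = 0.31
U ∨ P = min(1, a+b) on (0.12, 0.46) = 0.58
¬(U ∨ P) = 1 − 0.58 = 0.42
(S ∨ U) ∨ ¬(U ∨ P) = min(1, a+b) on (0.31, 0.42) = 0.73
U ∧ U = max(0, a+b−1) on (0.12, 0.12) = 0.00
¬P = 1 − 0.46 = 0.54
S ∧ ¬P = max(0, a+b−1) on (0.19, 0.54) = 0.00
(U ∧ U) ∧ (S ∧ ¬P) = max(0, a+b−1) on (0.00, 0.00) = 0.00
((S ∨ U) ∨ ¬(U ∨ P)) ∨ ((U ∧ U) ∧ (S ∧ ¬P)) = min(1, a+b) on (0.73, 0.00) = 0.73

0.73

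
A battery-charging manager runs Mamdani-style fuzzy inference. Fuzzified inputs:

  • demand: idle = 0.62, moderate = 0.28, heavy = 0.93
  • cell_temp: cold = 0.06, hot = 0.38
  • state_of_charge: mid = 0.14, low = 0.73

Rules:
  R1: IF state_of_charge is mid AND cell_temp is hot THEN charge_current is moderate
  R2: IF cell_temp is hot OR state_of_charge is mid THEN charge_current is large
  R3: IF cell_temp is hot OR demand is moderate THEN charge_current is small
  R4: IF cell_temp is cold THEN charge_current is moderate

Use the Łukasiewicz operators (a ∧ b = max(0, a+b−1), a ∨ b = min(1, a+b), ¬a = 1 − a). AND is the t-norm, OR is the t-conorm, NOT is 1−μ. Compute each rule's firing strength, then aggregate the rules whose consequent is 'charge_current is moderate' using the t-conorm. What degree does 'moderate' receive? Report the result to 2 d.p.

0.06

R1: mid=0.14, hot=0.38; AND[max(0, a+b−1)] → w = 0.00
R2: hot=0.38, mid=0.14; OR[min(1, a+b)] → w = 0.52
R3: hot=0.38, moderate=0.28; OR[min(1, a+b)] → w = 0.66
R4: cold=0.06 → w = 0.06
Rules with consequent 'moderate': {R1, R4} → strengths 0.00, 0.06
Aggregate via t-conorm [min(1, a+b)]: 0.06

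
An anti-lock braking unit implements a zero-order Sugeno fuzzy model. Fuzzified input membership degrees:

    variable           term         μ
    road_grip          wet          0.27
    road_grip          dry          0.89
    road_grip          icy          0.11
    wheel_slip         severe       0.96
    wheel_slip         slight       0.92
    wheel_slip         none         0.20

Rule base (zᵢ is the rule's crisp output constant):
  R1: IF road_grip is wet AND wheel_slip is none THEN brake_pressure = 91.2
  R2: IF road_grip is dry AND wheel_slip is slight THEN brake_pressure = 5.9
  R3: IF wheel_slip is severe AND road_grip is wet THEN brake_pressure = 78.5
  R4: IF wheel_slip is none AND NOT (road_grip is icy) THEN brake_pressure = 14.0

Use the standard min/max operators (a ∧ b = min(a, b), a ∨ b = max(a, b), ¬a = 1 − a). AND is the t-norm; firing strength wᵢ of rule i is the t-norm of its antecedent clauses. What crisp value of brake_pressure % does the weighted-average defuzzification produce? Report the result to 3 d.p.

30.440

R1 (z=91.2): wet=0.27, none=0.20; AND[min(a, b)] → w = 0.20
R2 (z=5.9): dry=0.89, slight=0.92; AND[min(a, b)] → w = 0.89
R3 (z=78.5): severe=0.96, wet=0.27; AND[min(a, b)] → w = 0.27
R4 (z=14.0): none=0.20, ¬icy=1−0.11=0.89; AND[min(a, b)] → w = 0.20
Weighted average = (0.20·91.2 + 0.89·5.9 + 0.27·78.5 + 0.20·14.0) / (0.20 + 0.89 + 0.27 + 0.20)
  = 47.4860 / 1.5600 = 30.440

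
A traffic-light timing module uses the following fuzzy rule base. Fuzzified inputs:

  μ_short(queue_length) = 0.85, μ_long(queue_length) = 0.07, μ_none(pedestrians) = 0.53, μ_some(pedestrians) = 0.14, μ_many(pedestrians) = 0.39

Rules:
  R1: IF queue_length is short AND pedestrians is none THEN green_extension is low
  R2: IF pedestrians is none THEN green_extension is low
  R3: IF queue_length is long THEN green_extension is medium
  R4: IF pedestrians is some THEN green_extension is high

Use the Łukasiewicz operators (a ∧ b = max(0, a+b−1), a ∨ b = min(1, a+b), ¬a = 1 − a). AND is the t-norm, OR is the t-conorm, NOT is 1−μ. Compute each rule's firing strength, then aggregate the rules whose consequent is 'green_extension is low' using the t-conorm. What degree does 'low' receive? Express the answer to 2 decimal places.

0.91

R1: short=0.85, none=0.53; AND[max(0, a+b−1)] → w = 0.38
R2: none=0.53 → w = 0.53
R3: long=0.07 → w = 0.07
R4: some=0.14 → w = 0.14
Rules with consequent 'low': {R1, R2} → strengths 0.38, 0.53
Aggregate via t-conorm [min(1, a+b)]: 0.91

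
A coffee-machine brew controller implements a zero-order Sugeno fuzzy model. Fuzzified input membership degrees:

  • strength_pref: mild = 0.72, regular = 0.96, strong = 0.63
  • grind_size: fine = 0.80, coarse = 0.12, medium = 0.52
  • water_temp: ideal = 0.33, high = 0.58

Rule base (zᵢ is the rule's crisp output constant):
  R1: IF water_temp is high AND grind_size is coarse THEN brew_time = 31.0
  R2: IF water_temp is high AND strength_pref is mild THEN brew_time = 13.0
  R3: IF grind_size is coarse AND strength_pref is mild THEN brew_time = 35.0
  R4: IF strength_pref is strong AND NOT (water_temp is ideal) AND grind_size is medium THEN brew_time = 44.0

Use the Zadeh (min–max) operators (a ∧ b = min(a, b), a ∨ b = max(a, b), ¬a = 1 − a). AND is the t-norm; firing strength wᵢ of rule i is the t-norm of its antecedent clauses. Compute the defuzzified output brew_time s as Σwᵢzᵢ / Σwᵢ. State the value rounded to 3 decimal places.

R1 (z=31.0): high=0.58, coarse=0.12; AND[min(a, b)] → w = 0.12
R2 (z=13.0): high=0.58, mild=0.72; AND[min(a, b)] → w = 0.58
R3 (z=35.0): coarse=0.12, mild=0.72; AND[min(a, b)] → w = 0.12
R4 (z=44.0): strong=0.63, ¬ideal=1−0.33=0.67, medium=0.52; AND[min(a, b)] → w = 0.52
Weighted average = (0.12·31.0 + 0.58·13.0 + 0.12·35.0 + 0.52·44.0) / (0.12 + 0.58 + 0.12 + 0.52)
  = 38.3400 / 1.3400 = 28.612

28.612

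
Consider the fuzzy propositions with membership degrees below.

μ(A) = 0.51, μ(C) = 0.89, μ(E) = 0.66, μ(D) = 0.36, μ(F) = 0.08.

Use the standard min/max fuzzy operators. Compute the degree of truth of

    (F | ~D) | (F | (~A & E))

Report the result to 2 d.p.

0.64

~D = 1 − 0.36 = 0.64
F | ~D = max(a, b) on (0.08, 0.64) = 0.64
~A = 1 − 0.51 = 0.49
~A & E = min(a, b) on (0.49, 0.66) = 0.49
F | (~A & E) = max(a, b) on (0.08, 0.49) = 0.49
(F | ~D) | (F | (~A & E)) = max(a, b) on (0.64, 0.49) = 0.64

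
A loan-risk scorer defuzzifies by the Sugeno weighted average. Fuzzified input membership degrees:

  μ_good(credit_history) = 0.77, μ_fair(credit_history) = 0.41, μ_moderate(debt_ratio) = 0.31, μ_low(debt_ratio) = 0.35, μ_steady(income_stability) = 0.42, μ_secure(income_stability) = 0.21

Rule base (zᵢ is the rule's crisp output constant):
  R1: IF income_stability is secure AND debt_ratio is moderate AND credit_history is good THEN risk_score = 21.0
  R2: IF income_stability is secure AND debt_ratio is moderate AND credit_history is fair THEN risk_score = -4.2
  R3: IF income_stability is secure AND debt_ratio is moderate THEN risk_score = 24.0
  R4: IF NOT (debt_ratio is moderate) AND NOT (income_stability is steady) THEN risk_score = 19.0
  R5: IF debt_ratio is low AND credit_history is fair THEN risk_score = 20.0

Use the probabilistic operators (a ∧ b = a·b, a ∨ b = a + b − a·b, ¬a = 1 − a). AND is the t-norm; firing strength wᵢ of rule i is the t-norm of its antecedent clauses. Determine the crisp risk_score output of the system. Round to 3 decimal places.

18.927

R1 (z=21.0): secure=0.21, moderate=0.31, good=0.77; AND[a·b] → w = 0.0501
R2 (z=-4.2): secure=0.21, moderate=0.31, fair=0.41; AND[a·b] → w = 0.0267
R3 (z=24.0): secure=0.21, moderate=0.31; AND[a·b] → w = 0.0651
R4 (z=19.0): ¬moderate=1−0.31=0.69, ¬steady=1−0.42=0.58; AND[a·b] → w = 0.4002
R5 (z=20.0): low=0.35, fair=0.41; AND[a·b] → w = 0.1435
Weighted average = (0.0501·21.0 + 0.0267·-4.2 + 0.0651·24.0 + 0.4002·19.0 + 0.1435·20.0) / (0.0501 + 0.0267 + 0.0651 + 0.4002 + 0.1435)
  = 12.9768 / 0.6856 = 18.927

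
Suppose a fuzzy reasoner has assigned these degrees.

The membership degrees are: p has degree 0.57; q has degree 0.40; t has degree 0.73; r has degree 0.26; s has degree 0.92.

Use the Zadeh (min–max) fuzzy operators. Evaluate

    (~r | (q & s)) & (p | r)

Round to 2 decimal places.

~r = 1 − 0.26 = 0.74
q & s = min(a, b) on (0.40, 0.92) = 0.40
~r | (q & s) = max(a, b) on (0.74, 0.40) = 0.74
p | r = max(a, b) on (0.57, 0.26) = 0.57
(~r | (q & s)) & (p | r) = min(a, b) on (0.74, 0.57) = 0.57

0.57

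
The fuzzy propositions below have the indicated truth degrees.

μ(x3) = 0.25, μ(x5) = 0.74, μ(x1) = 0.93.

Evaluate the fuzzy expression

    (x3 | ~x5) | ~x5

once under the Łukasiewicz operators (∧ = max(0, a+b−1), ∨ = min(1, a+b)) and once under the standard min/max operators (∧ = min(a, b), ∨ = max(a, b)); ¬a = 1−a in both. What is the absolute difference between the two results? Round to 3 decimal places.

Under Łukasiewicz:
  ~x5 = 1 − 0.74 = 0.26
  x3 | ~x5 = min(1, a+b) on (0.25, 0.26) = 0.51
  ~x5 = 1 − 0.74 = 0.26
  (x3 | ~x5) | ~x5 = min(1, a+b) on (0.51, 0.26) = 0.77
  → value = 0.7700
Under standard min/max:
  ~x5 = 1 − 0.74 = 0.26
  x3 | ~x5 = max(a, b) on (0.25, 0.26) = 0.26
  ~x5 = 1 − 0.74 = 0.26
  (x3 | ~x5) | ~x5 = max(a, b) on (0.26, 0.26) = 0.26
  → value = 0.2600
|0.7700 − 0.2600| = 0.510

0.510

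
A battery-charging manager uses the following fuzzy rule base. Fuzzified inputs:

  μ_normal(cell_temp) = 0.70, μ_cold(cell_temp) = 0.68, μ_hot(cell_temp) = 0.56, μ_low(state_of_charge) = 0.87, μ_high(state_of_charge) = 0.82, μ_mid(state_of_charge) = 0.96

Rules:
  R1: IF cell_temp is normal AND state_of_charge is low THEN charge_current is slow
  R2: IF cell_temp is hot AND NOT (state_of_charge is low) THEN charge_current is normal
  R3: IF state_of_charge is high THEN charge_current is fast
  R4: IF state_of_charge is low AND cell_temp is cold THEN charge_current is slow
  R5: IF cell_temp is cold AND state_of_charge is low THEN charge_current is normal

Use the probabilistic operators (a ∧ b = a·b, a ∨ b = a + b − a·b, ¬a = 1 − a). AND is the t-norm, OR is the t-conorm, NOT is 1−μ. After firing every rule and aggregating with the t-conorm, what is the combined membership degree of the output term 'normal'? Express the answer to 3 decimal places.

R1: normal=0.70, low=0.87; AND[a·b] → w = 0.6090
R2: hot=0.56, ¬low=1−0.87=0.13; AND[a·b] → w = 0.0728
R3: high=0.82 → w = 0.8200
R4: low=0.87, cold=0.68; AND[a·b] → w = 0.5916
R5: cold=0.68, low=0.87; AND[a·b] → w = 0.5916
Rules with consequent 'normal': {R2, R5} → strengths 0.0728, 0.5916
Aggregate via t-conorm [a + b − a·b]: 0.6213

0.621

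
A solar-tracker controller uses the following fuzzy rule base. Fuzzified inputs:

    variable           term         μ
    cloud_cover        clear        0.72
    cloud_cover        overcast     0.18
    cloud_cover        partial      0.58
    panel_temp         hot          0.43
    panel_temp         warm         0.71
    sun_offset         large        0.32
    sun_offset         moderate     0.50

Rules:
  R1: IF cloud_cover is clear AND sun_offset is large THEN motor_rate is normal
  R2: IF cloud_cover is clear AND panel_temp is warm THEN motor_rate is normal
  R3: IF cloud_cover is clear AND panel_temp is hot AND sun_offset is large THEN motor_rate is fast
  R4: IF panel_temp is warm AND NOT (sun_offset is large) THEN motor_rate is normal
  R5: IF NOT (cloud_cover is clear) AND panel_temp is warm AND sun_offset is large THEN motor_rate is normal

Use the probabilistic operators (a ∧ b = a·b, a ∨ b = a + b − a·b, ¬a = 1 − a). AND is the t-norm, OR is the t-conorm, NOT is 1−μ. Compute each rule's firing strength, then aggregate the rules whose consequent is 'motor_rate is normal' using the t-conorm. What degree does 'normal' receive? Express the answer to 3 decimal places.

R1: clear=0.72, large=0.32; AND[a·b] → w = 0.2304
R2: clear=0.72, warm=0.71; AND[a·b] → w = 0.5112
R3: clear=0.72, hot=0.43, large=0.32; AND[a·b] → w = 0.0991
R4: warm=0.71, ¬large=1−0.32=0.68; AND[a·b] → w = 0.4828
R5: ¬clear=1−0.72=0.28, warm=0.71, large=0.32; AND[a·b] → w = 0.0636
Rules with consequent 'normal': {R1, R2, R4, R5} → strengths 0.2304, 0.5112, 0.4828, 0.0636
Aggregate via t-conorm [a + b − a·b]: 0.8178

0.818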